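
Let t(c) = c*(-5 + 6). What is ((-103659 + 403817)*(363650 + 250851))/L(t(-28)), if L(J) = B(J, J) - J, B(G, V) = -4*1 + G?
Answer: -92223695579/2 ≈ -4.6112e+10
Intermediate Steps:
B(G, V) = -4 + G
t(c) = c (t(c) = c*1 = c)
L(J) = -4 (L(J) = (-4 + J) - J = -4)
((-103659 + 403817)*(363650 + 250851))/L(t(-28)) = ((-103659 + 403817)*(363650 + 250851))/(-4) = (300158*614501)*(-¼) = 184447391158*(-¼) = -92223695579/2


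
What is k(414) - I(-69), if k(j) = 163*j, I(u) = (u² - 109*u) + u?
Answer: 55269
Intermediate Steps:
I(u) = u² - 108*u
k(414) - I(-69) = 163*414 - (-69)*(-108 - 69) = 67482 - (-69)*(-177) = 67482 - 1*12213 = 67482 - 12213 = 55269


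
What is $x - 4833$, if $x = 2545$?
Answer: $-2288$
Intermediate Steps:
$x - 4833 = 2545 - 4833 = -2288$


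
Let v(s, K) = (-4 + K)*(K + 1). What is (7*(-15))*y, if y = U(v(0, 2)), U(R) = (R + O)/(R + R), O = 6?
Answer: 0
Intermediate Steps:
v(s, K) = (1 + K)*(-4 + K) (v(s, K) = (-4 + K)*(1 + K) = (1 + K)*(-4 + K))
U(R) = (6 + R)/(2*R) (U(R) = (R + 6)/(R + R) = (6 + R)/((2*R)) = (6 + R)*(1/(2*R)) = (6 + R)/(2*R))
y = 0 (y = (6 + (-4 + 2² - 3*2))/(2*(-4 + 2² - 3*2)) = (6 + (-4 + 4 - 6))/(2*(-4 + 4 - 6)) = (½)*(6 - 6)/(-6) = (½)*(-⅙)*0 = 0)
(7*(-15))*y = (7*(-15))*0 = -105*0 = 0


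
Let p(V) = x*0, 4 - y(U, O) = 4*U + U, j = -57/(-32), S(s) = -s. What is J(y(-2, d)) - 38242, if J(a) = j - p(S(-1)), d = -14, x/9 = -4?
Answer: -1223687/32 ≈ -38240.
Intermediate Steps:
x = -36 (x = 9*(-4) = -36)
j = 57/32 (j = -57*(-1/32) = 57/32 ≈ 1.7813)
y(U, O) = 4 - 5*U (y(U, O) = 4 - (4*U + U) = 4 - 5*U)
p(V) = 0 (p(V) = -36*0 = 0)
J(a) = 57/32 (J(a) = 57/32 - 1*0 = 57/32 + 0 = 57/32)
J(y(-2, d)) - 38242 = 57/32 - 38242 = -1223687/32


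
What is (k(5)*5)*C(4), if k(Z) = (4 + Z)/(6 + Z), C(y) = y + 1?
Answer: 225/11 ≈ 20.455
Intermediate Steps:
C(y) = 1 + y
k(Z) = (4 + Z)/(6 + Z)
(k(5)*5)*C(4) = (((4 + 5)/(6 + 5))*5)*(1 + 4) = ((9/11)*5)*5 = (45/11)*5 = 225/11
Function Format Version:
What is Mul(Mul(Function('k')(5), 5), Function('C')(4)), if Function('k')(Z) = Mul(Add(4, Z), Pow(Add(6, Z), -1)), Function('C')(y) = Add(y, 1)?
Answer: Rational(225, 11) ≈ 20.455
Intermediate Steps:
Function('C')(y) = Add(1, y)
Function('k')(Z) = Mul(Pow(Add(6, Z), -1), Add(4, Z))
Mul(Mul(Function('k')(5), 5), Function('C')(4)) = Mul(Mul(Mul(Pow(Add(6, 5), -1), Add(4, 5)), 5), Add(1, 4)) = Mul(Mul(Mul(Pow(11, -1), 9), 5), 5) = Mul(Mul(Mul(Rational(1, 11), 9), 5), 5) = Mul(Mul(Rational(9, 11), 5), 5) = Mul(Rational(45, 11), 5) = Rational(225, 11)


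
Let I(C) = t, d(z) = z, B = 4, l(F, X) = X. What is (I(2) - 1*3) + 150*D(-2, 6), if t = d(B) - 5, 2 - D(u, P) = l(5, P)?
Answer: -604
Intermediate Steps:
D(u, P) = 2 - P
t = -1 (t = 4 - 5 = -1)
I(C) = -1
(I(2) - 1*3) + 150*D(-2, 6) = (-1 - 1*3) + 150*(2 - 1*6) = (-1 - 3) + 150*(2 - 6) = -4 + 150*(-4) = -4 - 600 = -604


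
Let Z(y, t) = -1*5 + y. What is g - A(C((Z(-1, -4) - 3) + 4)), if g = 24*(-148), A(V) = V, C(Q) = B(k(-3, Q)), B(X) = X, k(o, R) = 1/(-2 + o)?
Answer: -17759/5 ≈ -3551.8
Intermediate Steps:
Z(y, t) = -5 + y
C(Q) = -⅕ (C(Q) = 1/(-2 - 3) = 1/(-5) = -⅕)
g = -3552
g - A(C((Z(-1, -4) - 3) + 4)) = -3552 - 1*(-⅕) = -3552 + ⅕ = -17759/5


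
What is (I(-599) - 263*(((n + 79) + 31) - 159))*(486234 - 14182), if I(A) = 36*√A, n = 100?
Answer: -6331633476 + 16993872*I*√599 ≈ -6.3316e+9 + 4.1592e+8*I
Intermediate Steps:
(I(-599) - 263*(((n + 79) + 31) - 159))*(486234 - 14182) = (36*√(-599) - 263*(((100 + 79) + 31) - 159))*(486234 - 14182) = (36*(I*√599) - 263*((179 + 31) - 159))*472052 = (36*I*√599 - 263*(210 - 159))*472052 = (36*I*√599 - 263*51)*472052 = (36*I*√599 - 13413)*472052 = (-13413 + 36*I*√599)*472052 = -6331633476 + 16993872*I*√599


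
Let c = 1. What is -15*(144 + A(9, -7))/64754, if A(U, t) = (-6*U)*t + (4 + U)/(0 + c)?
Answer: -8025/64754 ≈ -0.12393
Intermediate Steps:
A(U, t) = 4 + U - 6*U*t (A(U, t) = (-6*U)*t + (4 + U)/(0 + 1) = -6*U*t + (4 + U)/1 = -6*U*t + (4 + U)*1 = -6*U*t + (4 + U) = 4 + U - 6*U*t)
-15*(144 + A(9, -7))/64754 = -15*(144 + (4 + 9 - 6*9*(-7)))/64754 = -15*(144 + (4 + 9 + 378))*(1/64754) = -15*(144 + 391)*(1/64754) = -15*535*(1/64754) = -8025*1/64754 = -8025/64754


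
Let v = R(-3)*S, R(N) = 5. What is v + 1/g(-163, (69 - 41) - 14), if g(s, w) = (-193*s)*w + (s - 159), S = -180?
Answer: -396093599/440104 ≈ -900.00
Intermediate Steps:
g(s, w) = -159 + s - 193*s*w (g(s, w) = -193*s*w + (-159 + s) = -159 + s - 193*s*w)
v = -900 (v = 5*(-180) = -900)
v + 1/g(-163, (69 - 41) - 14) = -900 + 1/(-159 - 163 - 193*(-163)*((69 - 41) - 14)) = -900 + 1/(-159 - 163 - 193*(-163)*(28 - 14)) = -900 + 1/(-159 - 163 - 193*(-163)*14) = -900 + 1/(-159 - 163 + 440426) = -900 + 1/440104 = -396093599/440104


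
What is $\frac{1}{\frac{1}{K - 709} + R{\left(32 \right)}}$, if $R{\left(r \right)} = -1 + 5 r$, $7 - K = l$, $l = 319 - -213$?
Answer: $\frac{1234}{196205} \approx 0.0062893$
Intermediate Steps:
$l = 532$ ($l = 319 + 213 = 532$)
$K = -525$ ($K = 7 - 532 = -525$)
$\frac{1}{\frac{1}{K - 709} + R{\left(32 \right)}} = \frac{1}{\frac{1}{-525 - 709} + \left(-1 + 5 \cdot 32\right)} = \frac{1}{\frac{1}{-1234} + \left(-1 + 160\right)} = \frac{1}{- \frac{1}{1234} + 159} = \frac{1}{\frac{196205}{1234}} = \frac{1234}{196205}$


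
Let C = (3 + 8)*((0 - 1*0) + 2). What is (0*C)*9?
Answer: 0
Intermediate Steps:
C = 22 (C = 11*((0 + 0) + 2) = 11*(0 + 2) = 11*2 = 22)
(0*C)*9 = (0*22)*9 = 0*9 = 0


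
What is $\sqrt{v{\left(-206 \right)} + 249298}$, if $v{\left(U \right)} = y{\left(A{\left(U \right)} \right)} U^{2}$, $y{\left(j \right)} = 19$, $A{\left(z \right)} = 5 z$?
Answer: $\sqrt{1055582} \approx 1027.4$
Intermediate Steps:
$v{\left(U \right)} = 19 U^{2}$
$\sqrt{v{\left(-206 \right)} + 249298} = \sqrt{19 \left(-206\right)^{2} + 249298} = \sqrt{19 \cdot 42436 + 249298} = \sqrt{806284 + 249298} = \sqrt{1055582}$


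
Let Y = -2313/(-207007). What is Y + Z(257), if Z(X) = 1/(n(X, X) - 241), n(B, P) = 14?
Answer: 318044/46990589 ≈ 0.0067682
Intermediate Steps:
Y = 2313/207007 (Y = -2313*(-1/207007) = 2313/207007 ≈ 0.011174)
Z(X) = -1/227 (Z(X) = 1/(14 - 241) = 1/(-227) = -1/227)
Y + Z(257) = 2313/207007 - 1/227 = 318044/46990589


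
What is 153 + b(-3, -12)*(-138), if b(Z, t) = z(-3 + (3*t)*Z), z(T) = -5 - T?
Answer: 15333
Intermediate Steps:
b(Z, t) = -2 - 3*Z*t (b(Z, t) = -5 - (-3 + (3*t)*Z) = -5 - (-3 + 3*Z*t) = -5 + (3 - 3*Z*t) = -2 - 3*Z*t)
153 + b(-3, -12)*(-138) = 153 + (-2 - 3*(-3)*(-12))*(-138) = 153 + (-2 - 108)*(-138) = 153 - 110*(-138) = 153 + 15180 = 15333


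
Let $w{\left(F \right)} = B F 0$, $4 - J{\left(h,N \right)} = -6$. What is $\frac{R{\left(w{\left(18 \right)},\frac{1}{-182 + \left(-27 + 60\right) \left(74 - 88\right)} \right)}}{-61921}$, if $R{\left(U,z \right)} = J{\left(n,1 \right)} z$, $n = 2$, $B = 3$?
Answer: $\frac{5}{19938562} \approx 2.5077 \cdot 10^{-7}$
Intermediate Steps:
$J{\left(h,N \right)} = 10$ ($J{\left(h,N \right)} = 4 - -6 = 4 + 6 = 10$)
$w{\left(F \right)} = 0$ ($w{\left(F \right)} = 3 F 0 = 0$)
$R{\left(U,z \right)} = 10 z$
$\frac{R{\left(w{\left(18 \right)},\frac{1}{-182 + \left(-27 + 60\right) \left(74 - 88\right)} \right)}}{-61921} = \frac{10 \frac{1}{-182 + \left(-27 + 60\right) \left(74 - 88\right)}}{-61921} = \frac{10}{-182 + 33 \left(-14\right)} \left(- \frac{1}{61921}\right) = \frac{10}{-182 - 462} \left(- \frac{1}{61921}\right) = \frac{10}{-644} \left(- \frac{1}{61921}\right) = 10 \left(- \frac{1}{644}\right) \left(- \frac{1}{61921}\right) = \left(- \frac{5}{322}\right) \left(- \frac{1}{61921}\right) = \frac{5}{19938562}$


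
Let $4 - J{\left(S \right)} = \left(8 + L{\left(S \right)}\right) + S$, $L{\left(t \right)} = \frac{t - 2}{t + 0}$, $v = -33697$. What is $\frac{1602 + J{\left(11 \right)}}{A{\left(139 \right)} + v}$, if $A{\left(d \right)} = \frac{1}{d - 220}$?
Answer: $- \frac{706644}{15012019} \approx -0.047072$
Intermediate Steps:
$A{\left(d \right)} = \frac{1}{-220 + d}$
$L{\left(t \right)} = \frac{-2 + t}{t}$
$J{\left(S \right)} = -4 - S - \frac{-2 + S}{S}$ ($J{\left(S \right)} = 4 - \left(\left(8 + \frac{-2 + S}{S}\right) + S\right) = 4 - \left(8 + S + \frac{-2 + S}{S}\right) = -4 - S - \frac{-2 + S}{S}$)
$\frac{1602 + J{\left(11 \right)}}{A{\left(139 \right)} + v} = \frac{1602 - \left(16 - \frac{2}{11}\right)}{\frac{1}{-220 + 139} - 33697} = \frac{1602 - \frac{174}{11}}{\frac{1}{-81} - 33697} = \frac{1602 - \frac{174}{11}}{- \frac{1}{81} - 33697} = \frac{1602 - \frac{174}{11}}{- \frac{2729458}{81}} = \frac{17448}{11} \left(- \frac{81}{2729458}\right) = - \frac{706644}{15012019}$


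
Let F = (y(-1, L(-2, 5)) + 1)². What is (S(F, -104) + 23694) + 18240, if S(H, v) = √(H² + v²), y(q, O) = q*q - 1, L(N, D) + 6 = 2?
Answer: 41934 + √10817 ≈ 42038.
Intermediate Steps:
L(N, D) = -4 (L(N, D) = -6 + 2 = -4)
y(q, O) = -1 + q² (y(q, O) = q² - 1 = -1 + q²)
F = 1 (F = ((-1 + (-1)²) + 1)² = ((-1 + 1) + 1)² = (0 + 1)² = 1² = 1)
(S(F, -104) + 23694) + 18240 = (√(1² + (-104)²) + 23694) + 18240 = (√(1 + 10816) + 23694) + 18240 = (√10817 + 23694) + 18240 = (23694 + √10817) + 18240 = 41934 + √10817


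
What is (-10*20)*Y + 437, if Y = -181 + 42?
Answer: 28237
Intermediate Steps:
Y = -139
(-10*20)*Y + 437 = -10*20*(-139) + 437 = -200*(-139) + 437 = 27800 + 437 = 28237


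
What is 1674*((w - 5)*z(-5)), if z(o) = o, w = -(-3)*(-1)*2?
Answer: 92070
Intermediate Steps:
w = -6 (w = -3*1*2 = -3*2 = -6)
1674*((w - 5)*z(-5)) = 1674*((-6 - 5)*(-5)) = 1674*(-11*(-5)) = 1674*55 = 92070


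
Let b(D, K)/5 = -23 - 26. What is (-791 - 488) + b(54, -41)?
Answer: -1524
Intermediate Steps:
b(D, K) = -245 (b(D, K) = 5*(-23 - 26) = 5*(-49) = -245)
(-791 - 488) + b(54, -41) = (-791 - 488) - 245 = -1279 - 245 = -1524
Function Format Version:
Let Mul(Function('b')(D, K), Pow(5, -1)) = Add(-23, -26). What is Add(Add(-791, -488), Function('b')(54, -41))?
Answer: -1524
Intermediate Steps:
Function('b')(D, K) = -245 (Function('b')(D, K) = Mul(5, Add(-23, -26)) = Mul(5, -49) = -245)
Add(Add(-791, -488), Function('b')(54, -41)) = Add(Add(-791, -488), -245) = Add(-1279, -245) = -1524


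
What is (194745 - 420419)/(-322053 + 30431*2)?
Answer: 225674/261191 ≈ 0.86402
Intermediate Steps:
(194745 - 420419)/(-322053 + 30431*2) = -225674/(-322053 + 60862) = -225674/(-261191) = -225674*(-1/261191) = 225674/261191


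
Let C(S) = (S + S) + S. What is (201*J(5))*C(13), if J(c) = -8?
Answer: -62712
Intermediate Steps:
C(S) = 3*S (C(S) = 2*S + S = 3*S)
(201*J(5))*C(13) = (201*(-8))*(3*13) = -1608*39 = -62712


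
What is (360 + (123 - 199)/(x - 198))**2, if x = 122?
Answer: 130321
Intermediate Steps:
(360 + (123 - 199)/(x - 198))**2 = (360 + (123 - 199)/(122 - 198))**2 = (360 - 76/(-76))**2 = (360 - 76*(-1/76))**2 = (360 + 1)**2 = 361**2 = 130321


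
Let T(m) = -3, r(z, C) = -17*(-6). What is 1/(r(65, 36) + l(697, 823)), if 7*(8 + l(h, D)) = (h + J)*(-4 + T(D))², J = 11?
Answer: 1/5050 ≈ 0.00019802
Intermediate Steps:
r(z, C) = 102
l(h, D) = 69 + 7*h (l(h, D) = -8 + ((h + 11)*(-4 - 3)²)/7 = -8 + ((11 + h)*(-7)²)/7 = -8 + ((11 + h)*49)/7 = -8 + (539 + 49*h)/7 = -8 + (77 + 7*h) = 69 + 7*h)
1/(r(65, 36) + l(697, 823)) = 1/(102 + (69 + 7*697)) = 1/(102 + (69 + 4879)) = 1/(102 + 4948) = 1/5050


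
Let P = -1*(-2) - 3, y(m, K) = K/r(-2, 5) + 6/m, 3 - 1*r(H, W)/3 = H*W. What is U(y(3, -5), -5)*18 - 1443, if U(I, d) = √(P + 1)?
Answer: -1443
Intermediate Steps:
r(H, W) = 9 - 3*H*W
y(m, K) = 6/m + K/39 (y(m, K) = K/(9 - 3*(-2)*5) + 6/m = K/(9 + 30) + 6/m = K/39 + 6/m = 6/m + K/39)
P = -1 (P = 2 - 3 = -1)
U(I, d) = 0 (U(I, d) = √(-1 + 1) = √0 = 0)
U(y(3, -5), -5)*18 - 1443 = 0*18 - 1443 = 0 - 1443 = -1443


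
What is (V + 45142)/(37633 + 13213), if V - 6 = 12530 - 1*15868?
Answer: 20905/25423 ≈ 0.82229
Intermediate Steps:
V = -3332 (V = 6 + (12530 - 1*15868) = 6 + (12530 - 15868) = 6 - 3338 = -3332)
(V + 45142)/(37633 + 13213) = (-3332 + 45142)/(37633 + 13213) = 41810/50846 = 41810*(1/50846) = 20905/25423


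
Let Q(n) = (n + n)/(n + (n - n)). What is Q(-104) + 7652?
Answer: 7654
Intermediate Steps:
Q(n) = 2 (Q(n) = (2*n)/(n + 0) = (2*n)/n = 2)
Q(-104) + 7652 = 2 + 7652 = 7654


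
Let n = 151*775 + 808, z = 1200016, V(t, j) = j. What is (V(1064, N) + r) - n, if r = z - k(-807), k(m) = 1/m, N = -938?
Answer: 872564716/807 ≈ 1.0812e+6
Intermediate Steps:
r = 968412913/807 (r = 1200016 - 1/(-807) = 1200016 - 1*(-1/807) = 1200016 + 1/807 = 968412913/807 ≈ 1.2000e+6)
n = 117833 (n = 117025 + 808 = 117833)
(V(1064, N) + r) - n = (-938 + 968412913/807) - 1*117833 = 967655947/807 - 117833 = 872564716/807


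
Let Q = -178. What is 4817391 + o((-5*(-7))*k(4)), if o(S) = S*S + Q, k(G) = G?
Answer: 4836813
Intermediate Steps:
o(S) = -178 + S**2 (o(S) = S*S - 178 = S**2 - 178 = -178 + S**2)
4817391 + o((-5*(-7))*k(4)) = 4817391 + (-178 + (-5*(-7)*4)**2) = 4817391 + (-178 + (35*4)**2) = 4817391 + (-178 + 140**2) = 4817391 + (-178 + 19600) = 4817391 + 19422 = 4836813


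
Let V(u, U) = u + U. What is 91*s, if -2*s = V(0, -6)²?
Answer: -1638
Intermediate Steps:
V(u, U) = U + u
s = -18 (s = -(-6 + 0)²/2 = -½*(-6)² = -½*36 = -18)
91*s = 91*(-18) = -1638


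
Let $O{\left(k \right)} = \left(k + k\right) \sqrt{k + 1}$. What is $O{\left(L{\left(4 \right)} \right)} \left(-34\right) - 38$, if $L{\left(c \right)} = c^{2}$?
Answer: $-38 - 1088 \sqrt{17} \approx -4523.9$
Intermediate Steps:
$O{\left(k \right)} = 2 k \sqrt{1 + k}$
$O{\left(L{\left(4 \right)} \right)} \left(-34\right) - 38 = 2 \cdot 4^{2} \sqrt{1 + 4^{2}} \left(-34\right) - 38 = 2 \cdot 16 \sqrt{1 + 16} \left(-34\right) - 38 = 2 \cdot 16 \sqrt{17} \left(-34\right) - 38 = 32 \sqrt{17} \left(-34\right) - 38 = - 1088 \sqrt{17} - 38 = -38 - 1088 \sqrt{17}$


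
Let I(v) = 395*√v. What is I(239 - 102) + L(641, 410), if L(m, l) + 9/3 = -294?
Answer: -297 + 395*√137 ≈ 4326.4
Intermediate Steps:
L(m, l) = -297 (L(m, l) = -3 - 294 = -297)
I(239 - 102) + L(641, 410) = 395*√(239 - 102) - 297 = 395*√137 - 297 = -297 + 395*√137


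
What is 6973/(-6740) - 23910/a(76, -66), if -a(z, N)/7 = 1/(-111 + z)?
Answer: -805773973/6740 ≈ -1.1955e+5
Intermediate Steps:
a(z, N) = -7/(-111 + z)
6973/(-6740) - 23910/a(76, -66) = 6973/(-6740) - 23910/((-7/(-111 + 76))) = 6973*(-1/6740) - 23910/((-7/(-35))) = -6973/6740 - 23910/((-7*(-1/35))) = -6973/6740 - 23910/1/5 = -6973/6740 - 23910*5 = -6973/6740 - 119550 = -805773973/6740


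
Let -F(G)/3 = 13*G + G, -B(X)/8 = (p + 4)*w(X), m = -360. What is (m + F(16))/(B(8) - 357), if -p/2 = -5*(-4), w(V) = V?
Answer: -344/649 ≈ -0.53005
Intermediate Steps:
p = -40 (p = -(-10)*(-4) = -2*20 = -40)
B(X) = 288*X (B(X) = -8*(-40 + 4)*X = -(-288)*X = 288*X)
F(G) = -42*G (F(G) = -3*(13*G + G) = -42*G)
(m + F(16))/(B(8) - 357) = (-360 - 42*16)/(288*8 - 357) = (-360 - 672)/(2304 - 357) = -1032/1947 = -1032*1/1947 = -344/649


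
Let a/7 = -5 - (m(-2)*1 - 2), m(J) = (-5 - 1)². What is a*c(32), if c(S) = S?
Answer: -8736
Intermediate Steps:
m(J) = 36 (m(J) = (-6)² = 36)
a = -273 (a = 7*(-5 - (36*1 - 2)) = 7*(-5 - (36 - 2)) = 7*(-5 - 1*34) = 7*(-5 - 34) = 7*(-39) = -273)
a*c(32) = -273*32 = -8736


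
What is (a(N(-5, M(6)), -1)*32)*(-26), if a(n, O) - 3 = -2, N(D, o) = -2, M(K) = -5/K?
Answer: -832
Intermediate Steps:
a(n, O) = 1 (a(n, O) = 3 - 2 = 1)
(a(N(-5, M(6)), -1)*32)*(-26) = (1*32)*(-26) = 32*(-26) = -832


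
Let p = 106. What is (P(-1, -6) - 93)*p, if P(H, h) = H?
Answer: -9964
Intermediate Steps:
(P(-1, -6) - 93)*p = (-1 - 93)*106 = -94*106 = -9964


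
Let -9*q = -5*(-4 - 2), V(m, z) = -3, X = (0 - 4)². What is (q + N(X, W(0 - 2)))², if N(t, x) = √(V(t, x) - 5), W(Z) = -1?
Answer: 28/9 - 40*I*√2/3 ≈ 3.1111 - 18.856*I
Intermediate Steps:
X = 16 (X = (-4)² = 16)
N(t, x) = 2*I*√2 (N(t, x) = √(-3 - 5) = √(-8) = 2*I*√2)
q = -10/3 (q = -(-5)*(-4 - 2)/9 = -(-5)*(-6)/9 = -⅑*30 = -10/3 ≈ -3.3333)
(q + N(X, W(0 - 2)))² = (-10/3 + 2*I*√2)²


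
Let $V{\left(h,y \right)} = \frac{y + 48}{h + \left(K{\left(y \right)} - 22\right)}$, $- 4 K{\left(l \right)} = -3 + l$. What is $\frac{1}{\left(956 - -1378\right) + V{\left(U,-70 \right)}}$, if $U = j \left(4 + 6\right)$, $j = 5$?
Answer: $\frac{185}{431702} \approx 0.00042854$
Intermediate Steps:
$K{\left(l \right)} = \frac{3}{4} - \frac{l}{4}$ ($K{\left(l \right)} = - \frac{-3 + l}{4} = \frac{3}{4} - \frac{l}{4}$)
$U = 50$ ($U = 5 \left(4 + 6\right) = 5 \cdot 10 = 50$)
$V{\left(h,y \right)} = \frac{48 + y}{- \frac{85}{4} + h - \frac{y}{4}}$ ($V{\left(h,y \right)} = \frac{y + 48}{h - \left(\frac{85}{4} + \frac{y}{4}\right)} = \frac{48 + y}{h - \left(\frac{85}{4} + \frac{y}{4}\right)} = \frac{48 + y}{- \frac{85}{4} + h - \frac{y}{4}}$)
$\frac{1}{\left(956 - -1378\right) + V{\left(U,-70 \right)}} = \frac{1}{\left(956 - -1378\right) + \frac{4 \left(-48 - -70\right)}{85 - 70 - 200}} = \frac{1}{\left(956 + 1378\right) + \frac{4 \left(-48 + 70\right)}{85 - 70 - 200}} = \frac{1}{2334 + 4 \frac{1}{-185} \cdot 22} = \frac{1}{2334 + 4 \left(- \frac{1}{185}\right) 22} = \frac{1}{2334 - \frac{88}{185}} = \frac{1}{\frac{431702}{185}} = \frac{185}{431702}$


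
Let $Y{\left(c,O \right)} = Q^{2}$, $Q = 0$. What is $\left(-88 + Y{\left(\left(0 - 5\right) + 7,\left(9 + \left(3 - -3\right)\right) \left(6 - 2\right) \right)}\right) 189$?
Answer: $-16632$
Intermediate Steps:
$Y{\left(c,O \right)} = 0$ ($Y{\left(c,O \right)} = 0^{2} = 0$)
$\left(-88 + Y{\left(\left(0 - 5\right) + 7,\left(9 + \left(3 - -3\right)\right) \left(6 - 2\right) \right)}\right) 189 = \left(-88 + 0\right) 189 = \left(-88\right) 189 = -16632$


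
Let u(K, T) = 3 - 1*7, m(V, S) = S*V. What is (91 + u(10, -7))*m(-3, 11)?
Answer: -2871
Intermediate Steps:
u(K, T) = -4 (u(K, T) = 3 - 7 = -4)
(91 + u(10, -7))*m(-3, 11) = (91 - 4)*(11*(-3)) = 87*(-33) = -2871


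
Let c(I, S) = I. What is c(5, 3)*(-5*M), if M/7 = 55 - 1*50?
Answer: -875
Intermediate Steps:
M = 35 (M = 7*(55 - 1*50) = 7*(55 - 50) = 7*5 = 35)
c(5, 3)*(-5*M) = 5*(-5*35) = 5*(-175) = -875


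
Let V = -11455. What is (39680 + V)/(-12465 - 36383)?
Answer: -28225/48848 ≈ -0.57781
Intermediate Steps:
(39680 + V)/(-12465 - 36383) = (39680 - 11455)/(-12465 - 36383) = 28225/(-48848) = 28225*(-1/48848) = -28225/48848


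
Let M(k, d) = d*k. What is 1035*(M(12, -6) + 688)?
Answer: 637560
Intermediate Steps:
1035*(M(12, -6) + 688) = 1035*(-6*12 + 688) = 1035*(-72 + 688) = 1035*616 = 637560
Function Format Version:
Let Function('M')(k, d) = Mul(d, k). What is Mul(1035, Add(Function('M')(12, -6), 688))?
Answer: 637560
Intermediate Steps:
Mul(1035, Add(Function('M')(12, -6), 688)) = Mul(1035, Add(Mul(-6, 12), 688)) = Mul(1035, Add(-72, 688)) = Mul(1035, 616) = 637560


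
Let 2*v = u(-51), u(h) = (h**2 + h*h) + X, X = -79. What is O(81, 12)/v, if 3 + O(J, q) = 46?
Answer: 86/5123 ≈ 0.016787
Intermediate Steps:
O(J, q) = 43 (O(J, q) = -3 + 46 = 43)
u(h) = -79 + 2*h**2 (u(h) = (h**2 + h*h) - 79 = (h**2 + h**2) - 79 = 2*h**2 - 79 = -79 + 2*h**2)
v = 5123/2 (v = (-79 + 2*(-51)**2)/2 = (-79 + 2*2601)/2 = (-79 + 5202)/2 = (1/2)*5123 = 5123/2 ≈ 2561.5)
O(81, 12)/v = 43/(5123/2) = 43*(2/5123) = 86/5123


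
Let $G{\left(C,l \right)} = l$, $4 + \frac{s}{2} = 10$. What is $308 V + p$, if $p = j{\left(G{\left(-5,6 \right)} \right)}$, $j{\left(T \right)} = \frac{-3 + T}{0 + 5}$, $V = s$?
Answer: $\frac{18483}{5} \approx 3696.6$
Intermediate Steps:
$s = 12$ ($s = -8 + 2 \cdot 10 = -8 + 20 = 12$)
$V = 12$
$j{\left(T \right)} = - \frac{3}{5} + \frac{T}{5}$ ($j{\left(T \right)} = \frac{-3 + T}{5} = \left(-3 + T\right) \frac{1}{5} = - \frac{3}{5} + \frac{T}{5}$)
$p = \frac{3}{5}$ ($p = - \frac{3}{5} + \frac{1}{5} \cdot 6 = - \frac{3}{5} + \frac{6}{5} = \frac{3}{5} \approx 0.6$)
$308 V + p = 308 \cdot 12 + \frac{3}{5} = 3696 + \frac{3}{5} = \frac{18483}{5}$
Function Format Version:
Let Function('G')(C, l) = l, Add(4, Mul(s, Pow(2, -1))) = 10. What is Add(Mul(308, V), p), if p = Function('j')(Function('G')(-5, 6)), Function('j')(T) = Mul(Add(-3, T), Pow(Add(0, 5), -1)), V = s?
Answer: Rational(18483, 5) ≈ 3696.6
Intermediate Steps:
s = 12 (s = Add(-8, Mul(2, 10)) = Add(-8, 20) = 12)
V = 12
Function('j')(T) = Add(Rational(-3, 5), Mul(Rational(1, 5), T)) (Function('j')(T) = Mul(Add(-3, T), Pow(5, -1)) = Mul(Add(-3, T), Rational(1, 5)) = Add(Rational(-3, 5), Mul(Rational(1, 5), T)))
p = Rational(3, 5) (p = Add(Rational(-3, 5), Mul(Rational(1, 5), 6)) = Add(Rational(-3, 5), Rational(6, 5)) = Rational(3, 5) ≈ 0.60000)
Add(Mul(308, V), p) = Add(Mul(308, 12), Rational(3, 5)) = Add(3696, Rational(3, 5)) = Rational(18483, 5)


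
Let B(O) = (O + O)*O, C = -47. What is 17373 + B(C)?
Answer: 21791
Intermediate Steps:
B(O) = 2*O² (B(O) = (2*O)*O = 2*O²)
17373 + B(C) = 17373 + 2*(-47)² = 17373 + 2*2209 = 17373 + 4418 = 21791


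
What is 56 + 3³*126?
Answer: 3458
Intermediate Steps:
56 + 3³*126 = 56 + 27*126 = 56 + 3402 = 3458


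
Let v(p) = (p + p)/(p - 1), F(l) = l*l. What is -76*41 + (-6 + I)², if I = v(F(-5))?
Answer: -446495/144 ≈ -3100.7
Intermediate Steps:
F(l) = l²
v(p) = 2*p/(-1 + p) (v(p) = (2*p)/(-1 + p) = 2*p/(-1 + p))
I = 25/12 (I = 2*(-5)²/(-1 + (-5)²) = 2*25/(-1 + 25) = 2*25/24 = 2*25*(1/24) = 25/12 ≈ 2.0833)
-76*41 + (-6 + I)² = -76*41 + (-6 + 25/12)² = -3116 + (-47/12)² = -3116 + 2209/144 = -446495/144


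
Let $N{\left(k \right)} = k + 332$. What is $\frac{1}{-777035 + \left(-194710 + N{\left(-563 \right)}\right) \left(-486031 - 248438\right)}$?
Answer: $\frac{1}{143177344294} \approx 6.9843 \cdot 10^{-12}$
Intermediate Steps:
$N{\left(k \right)} = 332 + k$
$\frac{1}{-777035 + \left(-194710 + N{\left(-563 \right)}\right) \left(-486031 - 248438\right)} = \frac{1}{-777035 + \left(-194710 + \left(332 - 563\right)\right) \left(-486031 - 248438\right)} = \frac{1}{-777035 + \left(-194710 - 231\right) \left(-734469\right)} = \frac{1}{-777035 - -143178121329} = \frac{1}{-777035 + 143178121329} = \frac{1}{143177344294}$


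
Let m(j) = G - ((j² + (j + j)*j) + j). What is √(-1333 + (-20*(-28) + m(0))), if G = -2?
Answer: 5*I*√31 ≈ 27.839*I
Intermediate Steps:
m(j) = -2 - j - 3*j² (m(j) = -2 - ((j² + (j + j)*j) + j) = -2 - ((j² + (2*j)*j) + j) = -2 - ((j² + 2*j²) + j) = -2 - (3*j² + j) = -2 - (j + 3*j²) = -2 + (-j - 3*j²) = -2 - j - 3*j²)
√(-1333 + (-20*(-28) + m(0))) = √(-1333 + (-20*(-28) + (-2 - 1*0 - 3*0²))) = √(-1333 + (560 + (-2 + 0 - 3*0))) = √(-1333 + (560 + (-2 + 0 + 0))) = √(-1333 + (560 - 2)) = √(-1333 + 558) = √(-775) = 5*I*√31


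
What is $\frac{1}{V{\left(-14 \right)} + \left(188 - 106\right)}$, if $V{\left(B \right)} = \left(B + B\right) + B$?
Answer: $\frac{1}{40} \approx 0.025$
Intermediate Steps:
$V{\left(B \right)} = 3 B$ ($V{\left(B \right)} = 2 B + B = 3 B$)
$\frac{1}{V{\left(-14 \right)} + \left(188 - 106\right)} = \frac{1}{3 \left(-14\right) + \left(188 - 106\right)} = \frac{1}{-42 + 82} = \frac{1}{40}$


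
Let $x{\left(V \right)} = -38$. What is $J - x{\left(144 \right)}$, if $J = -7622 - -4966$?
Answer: $-2618$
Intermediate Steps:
$J = -2656$ ($J = -7622 + 4966 = -2656$)
$J - x{\left(144 \right)} = -2656 - -38 = -2656 + 38 = -2618$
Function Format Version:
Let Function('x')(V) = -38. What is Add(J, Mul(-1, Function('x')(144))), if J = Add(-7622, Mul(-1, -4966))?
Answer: -2618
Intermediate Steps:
J = -2656 (J = Add(-7622, 4966) = -2656)
Add(J, Mul(-1, Function('x')(144))) = Add(-2656, Mul(-1, -38)) = Add(-2656, 38) = -2618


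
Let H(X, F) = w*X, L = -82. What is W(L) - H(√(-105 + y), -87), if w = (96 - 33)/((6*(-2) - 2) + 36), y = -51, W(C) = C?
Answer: -82 - 63*I*√39/11 ≈ -82.0 - 35.767*I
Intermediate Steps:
w = 63/22 (w = 63/((-12 - 2) + 36) = 63/(-14 + 36) = 63/22 ≈ 2.8636)
H(X, F) = 63*X/22
W(L) - H(√(-105 + y), -87) = -82 - 63*√(-105 - 51)/22 = -82 - 63*√(-156)/22 = -82 - 63*2*I*√39/22 = -82 - 63*I*√39/11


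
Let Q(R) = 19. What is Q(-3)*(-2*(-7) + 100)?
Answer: 2166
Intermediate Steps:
Q(-3)*(-2*(-7) + 100) = 19*(-2*(-7) + 100) = 19*(14 + 100) = 19*114 = 2166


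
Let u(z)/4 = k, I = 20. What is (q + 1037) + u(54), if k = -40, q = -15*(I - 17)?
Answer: 832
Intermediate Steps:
q = -45 (q = -15*(20 - 17) = -15*3 = -45)
u(z) = -160 (u(z) = 4*(-40) = -160)
(q + 1037) + u(54) = (-45 + 1037) - 160 = 992 - 160 = 832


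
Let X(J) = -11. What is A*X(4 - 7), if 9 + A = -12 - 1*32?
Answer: 583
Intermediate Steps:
A = -53 (A = -9 + (-12 - 1*32) = -9 + (-12 - 32) = -9 - 44 = -53)
A*X(4 - 7) = -53*(-11) = 583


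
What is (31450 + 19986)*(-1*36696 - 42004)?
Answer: -4048013200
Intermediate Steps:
(31450 + 19986)*(-1*36696 - 42004) = 51436*(-36696 - 42004) = 51436*(-78700) = -4048013200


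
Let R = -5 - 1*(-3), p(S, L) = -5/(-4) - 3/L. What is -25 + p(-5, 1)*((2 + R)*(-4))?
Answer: -25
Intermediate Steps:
p(S, L) = 5/4 - 3/L (p(S, L) = -5*(-¼) - 3/L = 5/4 - 3/L)
R = -2 (R = -5 + 3 = -2)
-25 + p(-5, 1)*((2 + R)*(-4)) = -25 + (5/4 - 3/1)*((2 - 2)*(-4)) = -25 + (5/4 - 3*1)*(0*(-4)) = -25 + (5/4 - 3)*0 = -25 - 7/4*0 = -25 + 0 = -25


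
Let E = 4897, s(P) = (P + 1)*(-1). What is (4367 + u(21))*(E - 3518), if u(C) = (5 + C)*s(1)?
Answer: 5950385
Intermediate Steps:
s(P) = -1 - P (s(P) = (1 + P)*(-1) = -1 - P)
u(C) = -10 - 2*C (u(C) = (5 + C)*(-1 - 1*1) = (5 + C)*(-1 - 1) = (5 + C)*(-2) = -10 - 2*C)
(4367 + u(21))*(E - 3518) = (4367 + (-10 - 2*21))*(4897 - 3518) = (4367 + (-10 - 42))*1379 = (4367 - 52)*1379 = 4315*1379 = 5950385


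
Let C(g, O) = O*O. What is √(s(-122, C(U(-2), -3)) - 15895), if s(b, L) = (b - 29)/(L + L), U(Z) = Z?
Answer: I*√572522/6 ≈ 126.11*I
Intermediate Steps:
C(g, O) = O²
s(b, L) = (-29 + b)/(2*L) (s(b, L) = (-29 + b)/((2*L)) = (-29 + b)*(1/(2*L)) = (-29 + b)/(2*L))
√(s(-122, C(U(-2), -3)) - 15895) = √((-29 - 122)/(2*((-3)²)) - 15895) = √((½)*(-151)/9 - 15895) = √((½)*(⅑)*(-151) - 15895) = √(-151/18 - 15895) = √(-286261/18) = I*√572522/6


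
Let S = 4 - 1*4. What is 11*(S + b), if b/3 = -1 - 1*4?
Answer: -165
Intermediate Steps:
b = -15 (b = 3*(-1 - 1*4) = 3*(-1 - 4) = 3*(-5) = -15)
S = 0 (S = 4 - 4 = 0)
11*(S + b) = 11*(0 - 15) = 11*(-15) = -165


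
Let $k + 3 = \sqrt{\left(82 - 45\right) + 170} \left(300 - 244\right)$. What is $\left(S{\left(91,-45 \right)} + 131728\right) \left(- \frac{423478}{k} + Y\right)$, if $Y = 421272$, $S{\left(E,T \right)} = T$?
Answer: $\frac{1091231081292562}{19671} - \frac{283893799504 \sqrt{23}}{19671} \approx 5.5405 \cdot 10^{10}$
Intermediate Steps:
$k = -3 + 168 \sqrt{23}$ ($k = -3 + \sqrt{\left(82 - 45\right) + 170} \left(300 - 244\right) = -3 + \sqrt{\left(82 - 45\right) + 170} \cdot 56 = -3 + \sqrt{37 + 170} \cdot 56 = -3 + \sqrt{207} \cdot 56 = -3 + 3 \sqrt{23} \cdot 56 = -3 + 168 \sqrt{23} \approx 802.7$)
$\left(S{\left(91,-45 \right)} + 131728\right) \left(- \frac{423478}{k} + Y\right) = \left(-45 + 131728\right) \left(- \frac{423478}{-3 + 168 \sqrt{23}} + 421272\right) = 131683 \left(421272 - \frac{423478}{-3 + 168 \sqrt{23}}\right) = 55474360776 - \frac{55764853474}{-3 + 168 \sqrt{23}}$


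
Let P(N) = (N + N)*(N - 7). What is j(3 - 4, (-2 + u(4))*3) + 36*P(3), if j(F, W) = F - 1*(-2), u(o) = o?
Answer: -863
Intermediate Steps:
j(F, W) = 2 + F (j(F, W) = F + 2 = 2 + F)
P(N) = 2*N*(-7 + N) (P(N) = (2*N)*(-7 + N) = 2*N*(-7 + N))
j(3 - 4, (-2 + u(4))*3) + 36*P(3) = (2 + (3 - 4)) + 36*(2*3*(-7 + 3)) = (2 - 1) + 36*(2*3*(-4)) = 1 + 36*(-24) = 1 - 864 = -863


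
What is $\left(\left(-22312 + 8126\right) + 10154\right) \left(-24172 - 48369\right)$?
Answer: $292485312$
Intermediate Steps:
$\left(\left(-22312 + 8126\right) + 10154\right) \left(-24172 - 48369\right) = \left(-14186 + 10154\right) \left(-72541\right) = \left(-4032\right) \left(-72541\right) = 292485312$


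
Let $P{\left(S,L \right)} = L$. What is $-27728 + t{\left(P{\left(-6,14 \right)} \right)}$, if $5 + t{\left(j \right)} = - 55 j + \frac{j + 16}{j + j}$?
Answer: $- \frac{399027}{14} \approx -28502.0$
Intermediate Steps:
$t{\left(j \right)} = -5 - 55 j + \frac{16 + j}{2 j}$ ($t{\left(j \right)} = -5 - \left(55 j - \frac{j + 16}{j + j}\right) = -5 - \left(55 j - \frac{16 + j}{2 j}\right) = -5 - 55 j + \frac{16 + j}{2 j}$)
$-27728 + t{\left(P{\left(-6,14 \right)} \right)} = -27728 - \left(\frac{1549}{2} - \frac{4}{7}\right) = -27728 - \frac{10835}{14} = - \frac{399027}{14}$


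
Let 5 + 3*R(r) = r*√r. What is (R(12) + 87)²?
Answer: 67264/9 + 4096*√3/3 ≈ 9838.6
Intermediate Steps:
R(r) = -5/3 + r^(3/2)/3 (R(r) = -5/3 + (r*√r)/3 = -5/3 + r^(3/2)/3)
(R(12) + 87)² = ((-5/3 + 12^(3/2)/3) + 87)² = ((-5/3 + (24*√3)/3) + 87)² = ((-5/3 + 8*√3) + 87)² = (256/3 + 8*√3)²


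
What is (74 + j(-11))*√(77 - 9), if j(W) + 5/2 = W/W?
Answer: 145*√17 ≈ 597.85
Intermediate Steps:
j(W) = -3/2 (j(W) = -5/2 + W/W = -5/2 + 1 = -3/2)
(74 + j(-11))*√(77 - 9) = (74 - 3/2)*√(77 - 9) = 145*√68/2 = 145*(2*√17)/2 = 145*√17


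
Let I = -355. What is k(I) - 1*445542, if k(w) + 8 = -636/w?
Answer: -158169614/355 ≈ -4.4555e+5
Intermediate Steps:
k(w) = -8 - 636/w
k(I) - 1*445542 = (-8 - 636/(-355)) - 1*445542 = (-8 - 636*(-1/355)) - 445542 = (-8 + 636/355) - 445542 = -2204/355 - 445542 = -158169614/355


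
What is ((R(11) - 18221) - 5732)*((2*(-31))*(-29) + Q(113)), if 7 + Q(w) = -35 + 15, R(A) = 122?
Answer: -42204701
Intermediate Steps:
Q(w) = -27 (Q(w) = -7 + (-35 + 15) = -7 - 20 = -27)
((R(11) - 18221) - 5732)*((2*(-31))*(-29) + Q(113)) = ((122 - 18221) - 5732)*((2*(-31))*(-29) - 27) = (-18099 - 5732)*(-62*(-29) - 27) = -23831*(1798 - 27) = -23831*1771 = -42204701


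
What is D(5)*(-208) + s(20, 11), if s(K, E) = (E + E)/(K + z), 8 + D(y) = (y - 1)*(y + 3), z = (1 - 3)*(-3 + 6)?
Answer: -34933/7 ≈ -4990.4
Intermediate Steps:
z = -6 (z = -2*3 = -6)
D(y) = -8 + (-1 + y)*(3 + y) (D(y) = -8 + (y - 1)*(y + 3) = -8 + (-1 + y)*(3 + y))
s(K, E) = 2*E/(-6 + K) (s(K, E) = (E + E)/(K - 6) = (2*E)/(-6 + K) = 2*E/(-6 + K))
D(5)*(-208) + s(20, 11) = (-11 + 5**2 + 2*5)*(-208) + 2*11/(-6 + 20) = (-11 + 25 + 10)*(-208) + 2*11/14 = 24*(-208) + 2*11*(1/14) = -4992 + 11/7 = -34933/7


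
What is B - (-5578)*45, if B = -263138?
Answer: -12128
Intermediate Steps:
B - (-5578)*45 = -263138 - (-5578)*45 = -263138 - 1*(-251010) = -263138 + 251010 = -12128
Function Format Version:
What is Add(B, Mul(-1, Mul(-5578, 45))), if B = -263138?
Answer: -12128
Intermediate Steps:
Add(B, Mul(-1, Mul(-5578, 45))) = Add(-263138, Mul(-1, Mul(-5578, 45))) = Add(-263138, Mul(-1, -251010)) = Add(-263138, 251010) = -12128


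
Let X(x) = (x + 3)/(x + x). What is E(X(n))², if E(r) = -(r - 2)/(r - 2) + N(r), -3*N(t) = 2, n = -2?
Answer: 25/9 ≈ 2.7778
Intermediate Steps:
N(t) = -⅔ (N(t) = -⅓*2 = -⅔)
X(x) = (3 + x)/(2*x) (X(x) = (3 + x)/((2*x)) = (3 + x)*(1/(2*x)) = (3 + x)/(2*x))
E(r) = -5/3 (E(r) = -(r - 2)/(r - 2) - ⅔ = -(-2 + r)/(-2 + r) - ⅔ = -1*1 - ⅔ = -1 - ⅔ = -5/3)
E(X(n))² = (-5/3)² = 25/9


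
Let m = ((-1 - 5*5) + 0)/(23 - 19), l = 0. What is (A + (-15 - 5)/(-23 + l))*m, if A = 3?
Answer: -1157/46 ≈ -25.152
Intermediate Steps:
m = -13/2 (m = ((-1 - 25) + 0)/4 = (-26 + 0)*(¼) = -26*¼ = -13/2 ≈ -6.5000)
(A + (-15 - 5)/(-23 + l))*m = (3 + (-15 - 5)/(-23 + 0))*(-13/2) = (3 - 20/(-23))*(-13/2) = (3 - 20*(-1/23))*(-13/2) = (3 + 20/23)*(-13/2) = (89/23)*(-13/2) = -1157/46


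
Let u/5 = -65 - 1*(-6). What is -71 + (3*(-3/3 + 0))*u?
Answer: 814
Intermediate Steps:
u = -295 (u = 5*(-65 - 1*(-6)) = 5*(-65 + 6) = 5*(-59) = -295)
-71 + (3*(-3/3 + 0))*u = -71 + (3*(-3/3 + 0))*(-295) = -71 + (3*(-3*⅓ + 0))*(-295) = -71 + (3*(-1 + 0))*(-295) = -71 + (3*(-1))*(-295) = -71 - 3*(-295) = -71 + 885 = 814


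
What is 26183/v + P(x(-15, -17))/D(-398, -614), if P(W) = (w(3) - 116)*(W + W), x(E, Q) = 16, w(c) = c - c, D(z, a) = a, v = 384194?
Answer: 721102245/117947558 ≈ 6.1138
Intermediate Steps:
w(c) = 0
P(W) = -232*W (P(W) = (0 - 116)*(W + W) = -232*W)
26183/v + P(x(-15, -17))/D(-398, -614) = 26183/384194 - 232*16/(-614) = 26183*(1/384194) - 3712*(-1/614) = 26183/384194 + 1856/307 = 721102245/117947558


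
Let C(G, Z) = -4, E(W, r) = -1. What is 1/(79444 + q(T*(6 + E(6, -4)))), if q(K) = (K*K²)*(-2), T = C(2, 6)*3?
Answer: 1/511444 ≈ 1.9552e-6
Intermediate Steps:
T = -12 (T = -4*3 = -12)
q(K) = -2*K³ (q(K) = K³*(-2) = -2*K³)
1/(79444 + q(T*(6 + E(6, -4)))) = 1/(79444 - 2*(-1728*(6 - 1)³)) = 1/(79444 - 2*(-12*5)³) = 1/(79444 - 2*(-60)³) = 1/(79444 - 2*(-216000)) = 1/(79444 + 432000) = 1/511444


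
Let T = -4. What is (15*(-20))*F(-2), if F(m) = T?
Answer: 1200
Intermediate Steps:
F(m) = -4
(15*(-20))*F(-2) = (15*(-20))*(-4) = -300*(-4) = 1200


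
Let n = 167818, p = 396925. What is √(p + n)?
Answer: √564743 ≈ 751.49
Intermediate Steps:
√(p + n) = √(396925 + 167818) = √564743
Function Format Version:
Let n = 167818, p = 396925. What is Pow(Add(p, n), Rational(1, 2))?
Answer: Pow(564743, Rational(1, 2)) ≈ 751.49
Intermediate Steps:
Pow(Add(p, n), Rational(1, 2)) = Pow(Add(396925, 167818), Rational(1, 2)) = Pow(564743, Rational(1, 2))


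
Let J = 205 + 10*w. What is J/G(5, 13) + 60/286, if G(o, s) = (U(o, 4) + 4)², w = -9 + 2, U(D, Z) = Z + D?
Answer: 1875/1859 ≈ 1.0086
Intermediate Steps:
U(D, Z) = D + Z
w = -7
G(o, s) = (8 + o)² (G(o, s) = ((o + 4) + 4)² = ((4 + o) + 4)² = (8 + o)²)
J = 135 (J = 205 + 10*(-7) = 205 - 70 = 135)
J/G(5, 13) + 60/286 = 135/((8 + 5)²) + 60/286 = 135/(13²) + 60*(1/286) = 135/169 + 30/143 = 1875/1859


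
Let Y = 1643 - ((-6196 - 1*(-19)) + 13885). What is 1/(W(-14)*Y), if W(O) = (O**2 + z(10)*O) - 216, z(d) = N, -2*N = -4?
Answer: 1/291120 ≈ 3.4350e-6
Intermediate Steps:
N = 2 (N = -1/2*(-4) = 2)
z(d) = 2
W(O) = -216 + O**2 + 2*O (W(O) = (O**2 + 2*O) - 216 = -216 + O**2 + 2*O)
Y = -6065 (Y = 1643 - ((-6196 + 19) + 13885) = 1643 - (-6177 + 13885) = 1643 - 1*7708 = 1643 - 7708 = -6065)
1/(W(-14)*Y) = 1/((-216 + (-14)**2 + 2*(-14))*(-6065)) = -1/6065/(-216 + 196 - 28) = -1/6065/(-48) = -1/48*(-1/6065) = 1/291120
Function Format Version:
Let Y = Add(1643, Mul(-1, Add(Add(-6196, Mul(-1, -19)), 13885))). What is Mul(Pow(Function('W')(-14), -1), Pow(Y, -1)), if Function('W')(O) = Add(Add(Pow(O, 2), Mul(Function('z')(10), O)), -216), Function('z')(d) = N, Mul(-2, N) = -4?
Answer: Rational(1, 291120) ≈ 3.4350e-6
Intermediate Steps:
N = 2 (N = Mul(Rational(-1, 2), -4) = 2)
Function('z')(d) = 2
Function('W')(O) = Add(-216, Pow(O, 2), Mul(2, O)) (Function('W')(O) = Add(Add(Pow(O, 2), Mul(2, O)), -216) = Add(-216, Pow(O, 2), Mul(2, O)))
Y = -6065 (Y = Add(1643, Mul(-1, Add(Add(-6196, 19), 13885))) = Add(1643, Mul(-1, Add(-6177, 13885))) = Add(1643, Mul(-1, 7708)) = Add(1643, -7708) = -6065)
Mul(Pow(Function('W')(-14), -1), Pow(Y, -1)) = Mul(Pow(Add(-216, Pow(-14, 2), Mul(2, -14)), -1), Pow(-6065, -1)) = Mul(Pow(Add(-216, 196, -28), -1), Rational(-1, 6065)) = Mul(Pow(-48, -1), Rational(-1, 6065)) = Mul(Rational(-1, 48), Rational(-1, 6065)) = Rational(1, 291120)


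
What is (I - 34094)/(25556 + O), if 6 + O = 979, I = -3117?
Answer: -37211/26529 ≈ -1.4027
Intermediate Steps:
O = 973 (O = -6 + 979 = 973)
(I - 34094)/(25556 + O) = (-3117 - 34094)/(25556 + 973) = -37211/26529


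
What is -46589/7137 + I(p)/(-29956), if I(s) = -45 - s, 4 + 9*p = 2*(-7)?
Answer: -1395313193/213795972 ≈ -6.5264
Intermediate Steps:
p = -2 (p = -4/9 + (2*(-7))/9 = -4/9 + (⅑)*(-14) = -4/9 - 14/9 = -2)
-46589/7137 + I(p)/(-29956) = -46589/7137 + (-45 - 1*(-2))/(-29956) = -46589*1/7137 + (-45 + 2)*(-1/29956) = -46589/7137 - 43*(-1/29956) = -46589/7137 + 43/29956 = -1395313193/213795972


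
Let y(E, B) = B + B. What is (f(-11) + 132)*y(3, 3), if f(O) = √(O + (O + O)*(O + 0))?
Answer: 792 + 6*√231 ≈ 883.19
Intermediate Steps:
f(O) = √(O + 2*O²) (f(O) = √(O + (2*O)*O) = √(O + 2*O²))
y(E, B) = 2*B
(f(-11) + 132)*y(3, 3) = (√(-11*(1 + 2*(-11))) + 132)*(2*3) = (√(-11*(1 - 22)) + 132)*6 = (√(-11*(-21)) + 132)*6 = (√231 + 132)*6 = (132 + √231)*6 = 792 + 6*√231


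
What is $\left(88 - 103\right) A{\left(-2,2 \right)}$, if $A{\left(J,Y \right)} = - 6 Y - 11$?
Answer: $345$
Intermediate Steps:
$A{\left(J,Y \right)} = -11 - 6 Y$
$\left(88 - 103\right) A{\left(-2,2 \right)} = \left(88 - 103\right) \left(-11 - 12\right) = - 15 \left(-11 - 12\right) = \left(-15\right) \left(-23\right) = 345$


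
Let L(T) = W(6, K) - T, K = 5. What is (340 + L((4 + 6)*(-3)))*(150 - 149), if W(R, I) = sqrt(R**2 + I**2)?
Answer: 370 + sqrt(61) ≈ 377.81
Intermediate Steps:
W(R, I) = sqrt(I**2 + R**2)
L(T) = sqrt(61) - T (L(T) = sqrt(5**2 + 6**2) - T = sqrt(25 + 36) - T = sqrt(61) - T)
(340 + L((4 + 6)*(-3)))*(150 - 149) = (340 + (sqrt(61) - (4 + 6)*(-3)))*(150 - 149) = (340 + (sqrt(61) - 10*(-3)))*1 = (340 + (sqrt(61) - 1*(-30)))*1 = (340 + (sqrt(61) + 30))*1 = (340 + (30 + sqrt(61)))*1 = (370 + sqrt(61))*1 = 370 + sqrt(61)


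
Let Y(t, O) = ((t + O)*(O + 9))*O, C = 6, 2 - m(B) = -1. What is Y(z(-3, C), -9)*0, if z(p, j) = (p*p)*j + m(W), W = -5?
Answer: 0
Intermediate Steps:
m(B) = 3 (m(B) = 2 - 1*(-1) = 2 + 1 = 3)
z(p, j) = 3 + j*p² (z(p, j) = (p*p)*j + 3 = p²*j + 3 = j*p² + 3 = 3 + j*p²)
Y(t, O) = O*(9 + O)*(O + t) (Y(t, O) = ((O + t)*(9 + O))*O = ((9 + O)*(O + t))*O = O*(9 + O)*(O + t))
Y(z(-3, C), -9)*0 = -9*((-9)² + 9*(-9) + 9*(3 + 6*(-3)²) - 9*(3 + 6*(-3)²))*0 = -9*(81 - 81 + 9*(3 + 6*9) - 9*(3 + 6*9))*0 = -9*(81 - 81 + 9*(3 + 54) - 9*(3 + 54))*0 = -9*(81 - 81 + 9*57 - 9*57)*0 = -9*(81 - 81 + 513 - 513)*0 = -9*0*0 = 0*0 = 0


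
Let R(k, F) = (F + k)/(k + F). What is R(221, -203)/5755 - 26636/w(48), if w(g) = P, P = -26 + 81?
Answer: -6131605/12661 ≈ -484.29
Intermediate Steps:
P = 55
w(g) = 55
R(k, F) = 1 (R(k, F) = (F + k)/(F + k) = 1)
R(221, -203)/5755 - 26636/w(48) = 1/5755 - 26636/55 = -6131605/12661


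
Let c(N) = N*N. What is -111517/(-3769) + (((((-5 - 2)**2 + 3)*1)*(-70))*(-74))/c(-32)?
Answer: 70588203/241216 ≈ 292.63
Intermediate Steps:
c(N) = N**2
-111517/(-3769) + (((((-5 - 2)**2 + 3)*1)*(-70))*(-74))/c(-32) = -111517/(-3769) + (((((-5 - 2)**2 + 3)*1)*(-70))*(-74))/((-32)**2) = -111517*(-1/3769) + (((((-7)**2 + 3)*1)*(-70))*(-74))/1024 = 111517/3769 + ((((49 + 3)*1)*(-70))*(-74))*(1/1024) = 111517/3769 + (((52*1)*(-70))*(-74))*(1/1024) = 111517/3769 + ((52*(-70))*(-74))*(1/1024) = 111517/3769 - 3640*(-74)*(1/1024) = 111517/3769 + 269360*(1/1024) = 111517/3769 + 16835/64 = 70588203/241216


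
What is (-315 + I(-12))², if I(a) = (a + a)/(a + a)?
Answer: 98596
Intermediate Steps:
I(a) = 1 (I(a) = (2*a)/((2*a)) = (2*a)*(1/(2*a)) = 1)
(-315 + I(-12))² = (-315 + 1)² = (-314)² = 98596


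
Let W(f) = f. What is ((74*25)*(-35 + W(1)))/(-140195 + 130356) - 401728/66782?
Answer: 123993004/328534049 ≈ 0.37741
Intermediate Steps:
((74*25)*(-35 + W(1)))/(-140195 + 130356) - 401728/66782 = ((74*25)*(-35 + 1))/(-140195 + 130356) - 401728/66782 = (1850*(-34))/(-9839) - 401728*1/66782 = -62900*(-1/9839) - 200864/33391 = 62900/9839 - 200864/33391 = 123993004/328534049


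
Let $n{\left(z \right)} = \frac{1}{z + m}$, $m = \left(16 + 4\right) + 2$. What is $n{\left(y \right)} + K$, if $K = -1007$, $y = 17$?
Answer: $- \frac{39272}{39} \approx -1007.0$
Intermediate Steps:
$m = 22$ ($m = 20 + 2 = 22$)
$n{\left(z \right)} = \frac{1}{22 + z}$ ($n{\left(z \right)} = \frac{1}{z + 22} = \frac{1}{22 + z}$)
$n{\left(y \right)} + K = \frac{1}{22 + 17} - 1007 = \frac{1}{39} - 1007 = - \frac{39272}{39}$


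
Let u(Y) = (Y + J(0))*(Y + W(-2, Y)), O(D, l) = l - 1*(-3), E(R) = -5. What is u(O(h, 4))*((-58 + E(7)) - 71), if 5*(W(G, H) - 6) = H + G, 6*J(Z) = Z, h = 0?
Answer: -13132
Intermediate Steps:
J(Z) = Z/6
O(D, l) = 3 + l (O(D, l) = l + 3 = 3 + l)
W(G, H) = 6 + G/5 + H/5 (W(G, H) = 6 + (H + G)/5 = 6 + (G + H)/5 = 6 + (G/5 + H/5) = 6 + G/5 + H/5)
u(Y) = Y*(28/5 + 6*Y/5) (u(Y) = (Y + (1/6)*0)*(Y + (6 + (1/5)*(-2) + Y/5)) = (Y + 0)*(Y + (6 - 2/5 + Y/5)) = Y*(Y + (28/5 + Y/5)) = Y*(28/5 + 6*Y/5))
u(O(h, 4))*((-58 + E(7)) - 71) = (2*(3 + 4)*(14 + 3*(3 + 4))/5)*((-58 - 5) - 71) = ((2/5)*7*(14 + 3*7))*(-63 - 71) = ((2/5)*7*(14 + 21))*(-134) = ((2/5)*7*35)*(-134) = 98*(-134) = -13132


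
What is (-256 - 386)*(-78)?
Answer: 50076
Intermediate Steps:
(-256 - 386)*(-78) = -642*(-78) = 50076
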